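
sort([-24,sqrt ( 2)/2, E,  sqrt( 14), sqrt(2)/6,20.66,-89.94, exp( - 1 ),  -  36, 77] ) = [-89.94,-36 , - 24,sqrt( 2)/6, exp( - 1),  sqrt ( 2)/2,E,sqrt(14),20.66, 77]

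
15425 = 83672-68247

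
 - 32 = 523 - 555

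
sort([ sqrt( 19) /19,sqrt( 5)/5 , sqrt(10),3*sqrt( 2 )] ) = [ sqrt ( 19 )/19, sqrt( 5 ) /5, sqrt(10), 3*sqrt ( 2)] 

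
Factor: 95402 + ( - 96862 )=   -  1460 = -2^2*5^1*73^1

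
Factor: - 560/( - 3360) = 2^(-1)*3^( - 1 ) = 1/6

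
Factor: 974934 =2^1*3^2*54163^1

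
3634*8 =29072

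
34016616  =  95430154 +-61413538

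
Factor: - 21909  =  -3^1*67^1*109^1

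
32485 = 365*89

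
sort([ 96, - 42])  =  [ - 42,96]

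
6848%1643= 276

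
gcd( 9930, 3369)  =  3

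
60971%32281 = 28690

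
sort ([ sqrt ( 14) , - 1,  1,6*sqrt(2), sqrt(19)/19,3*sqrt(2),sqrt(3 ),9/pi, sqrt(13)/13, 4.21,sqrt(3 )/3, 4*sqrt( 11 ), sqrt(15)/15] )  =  [ - 1,sqrt(19)/19,sqrt ( 15 )/15,sqrt (13)/13, sqrt(3)/3,1,sqrt(3) , 9/pi, sqrt(14), 4.21,3*sqrt(2),6*sqrt( 2),4*sqrt(11 )] 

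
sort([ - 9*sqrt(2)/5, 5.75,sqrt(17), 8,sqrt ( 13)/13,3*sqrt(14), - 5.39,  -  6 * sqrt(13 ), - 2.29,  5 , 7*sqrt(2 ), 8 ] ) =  [ - 6*sqrt( 13), - 5.39, - 9*sqrt(2)/5, - 2.29,sqrt(13)/13,sqrt(17),5,5.75, 8, 8, 7 * sqrt ( 2 ), 3*sqrt ( 14 )] 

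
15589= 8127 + 7462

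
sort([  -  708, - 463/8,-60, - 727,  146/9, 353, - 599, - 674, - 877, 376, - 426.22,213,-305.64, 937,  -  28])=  [  -  877,-727 ,  -  708,-674, - 599,-426.22,- 305.64,-60,  -  463/8, - 28,146/9,213, 353,376,  937]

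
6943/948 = 7 + 307/948= 7.32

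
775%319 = 137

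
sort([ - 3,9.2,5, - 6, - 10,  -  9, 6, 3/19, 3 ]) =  [ - 10, - 9, - 6, - 3,3/19, 3, 5, 6, 9.2]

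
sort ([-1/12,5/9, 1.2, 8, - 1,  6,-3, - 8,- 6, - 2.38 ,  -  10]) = [ - 10, - 8,  -  6 ,-3, - 2.38, - 1, - 1/12, 5/9, 1.2, 6, 8]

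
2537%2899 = 2537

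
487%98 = 95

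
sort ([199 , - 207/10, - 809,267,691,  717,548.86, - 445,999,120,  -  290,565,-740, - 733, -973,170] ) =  [  -  973,-809, - 740, - 733, - 445, - 290,- 207/10,120,170,  199,267, 548.86,565  ,  691, 717,999]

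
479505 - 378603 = 100902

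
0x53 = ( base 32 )2J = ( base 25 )38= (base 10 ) 83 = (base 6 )215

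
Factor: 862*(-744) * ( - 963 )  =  617598864 = 2^4*3^3*31^1*107^1*431^1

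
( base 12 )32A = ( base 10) 466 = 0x1d2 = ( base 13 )29B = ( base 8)722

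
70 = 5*14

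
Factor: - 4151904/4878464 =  - 129747/152452=- 2^( - 2 )*3^1*61^1*709^1 * 38113^( - 1)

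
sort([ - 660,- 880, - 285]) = [- 880,- 660, - 285]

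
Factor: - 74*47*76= - 2^3*19^1*37^1*47^1 = - 264328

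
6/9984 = 1/1664 = 0.00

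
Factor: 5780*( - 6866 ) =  - 2^3*5^1*17^2 * 3433^1 = - 39685480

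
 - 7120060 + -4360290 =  -11480350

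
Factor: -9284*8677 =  - 80557268 =- 2^2*11^1*211^1 *8677^1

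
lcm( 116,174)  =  348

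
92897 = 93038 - 141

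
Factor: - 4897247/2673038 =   -  2^ ( - 1)*127^1*38561^1*1336519^ ( - 1)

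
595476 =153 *3892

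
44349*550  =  24391950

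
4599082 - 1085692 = 3513390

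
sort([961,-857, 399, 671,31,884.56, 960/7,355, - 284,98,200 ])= [ - 857, - 284,31,98,960/7,200, 355,399,  671,  884.56, 961]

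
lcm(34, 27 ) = 918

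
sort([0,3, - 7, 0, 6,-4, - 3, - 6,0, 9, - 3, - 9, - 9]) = [ - 9, - 9 ,  -  7, - 6,-4, - 3,-3, 0,0, 0,3,6, 9] 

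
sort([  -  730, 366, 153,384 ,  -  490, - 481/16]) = [ - 730, - 490,-481/16, 153, 366, 384]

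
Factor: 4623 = 3^1*23^1* 67^1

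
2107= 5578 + -3471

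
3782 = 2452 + 1330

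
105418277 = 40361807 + 65056470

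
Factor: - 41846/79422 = -3^(-1) * 7^2 * 31^( - 1) = - 49/93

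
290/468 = 145/234=0.62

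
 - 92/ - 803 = 92/803  =  0.11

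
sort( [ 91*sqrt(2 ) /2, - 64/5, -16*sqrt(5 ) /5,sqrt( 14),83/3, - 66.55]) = [-66.55, - 64/5 ,  -  16*sqrt(5)/5,sqrt( 14),83/3,91 *sqrt( 2) /2] 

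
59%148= 59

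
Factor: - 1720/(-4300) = 2/5 = 2^1*5^(-1) 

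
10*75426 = 754260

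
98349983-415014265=-316664282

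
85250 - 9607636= -9522386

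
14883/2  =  14883/2 = 7441.50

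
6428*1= 6428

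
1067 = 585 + 482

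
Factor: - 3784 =-2^3 * 11^1*43^1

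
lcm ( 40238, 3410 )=201190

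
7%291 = 7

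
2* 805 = 1610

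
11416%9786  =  1630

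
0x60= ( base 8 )140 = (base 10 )96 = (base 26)3I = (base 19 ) 51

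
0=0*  99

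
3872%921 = 188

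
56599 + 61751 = 118350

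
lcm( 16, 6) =48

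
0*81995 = 0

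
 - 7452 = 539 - 7991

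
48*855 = 41040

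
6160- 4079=2081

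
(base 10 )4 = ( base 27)4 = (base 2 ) 100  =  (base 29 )4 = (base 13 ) 4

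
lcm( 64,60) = 960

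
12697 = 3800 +8897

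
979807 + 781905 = 1761712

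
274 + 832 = 1106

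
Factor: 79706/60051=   2^1*3^(  -  1 )*11^1*37^( - 1 )*541^( - 1)*3623^1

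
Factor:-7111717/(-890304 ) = 2^( - 6)*3^(-1)* 1613^1 * 4409^1*4637^( - 1)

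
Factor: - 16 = -2^4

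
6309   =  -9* ( - 701 ) 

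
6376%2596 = 1184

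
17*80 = 1360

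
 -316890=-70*4527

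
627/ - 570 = - 11/10 = - 1.10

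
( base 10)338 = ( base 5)2323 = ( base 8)522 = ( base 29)bj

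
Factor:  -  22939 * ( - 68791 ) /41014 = 1577996749/41014= 2^( - 1)*7^1*29^1 * 113^1*20507^ (-1 )*68791^1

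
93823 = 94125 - 302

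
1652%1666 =1652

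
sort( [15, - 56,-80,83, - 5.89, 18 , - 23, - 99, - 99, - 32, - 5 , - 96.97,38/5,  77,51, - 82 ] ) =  [ - 99, - 99, - 96.97,-82, - 80, - 56, - 32, - 23, - 5.89, - 5, 38/5, 15,18,  51,77, 83 ] 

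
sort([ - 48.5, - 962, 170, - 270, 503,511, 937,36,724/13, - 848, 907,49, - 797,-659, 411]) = [ - 962, - 848, - 797, - 659, - 270, - 48.5 , 36, 49,724/13, 170,411, 503,511,907,937]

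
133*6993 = 930069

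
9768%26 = 18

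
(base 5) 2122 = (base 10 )287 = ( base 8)437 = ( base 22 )D1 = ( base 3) 101122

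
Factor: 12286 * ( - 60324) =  - 2^3*3^1*11^1 *457^1 *6143^1 = - 741140664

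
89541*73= 6536493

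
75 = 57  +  18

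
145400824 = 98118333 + 47282491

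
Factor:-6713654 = - 2^1*23^1*145949^1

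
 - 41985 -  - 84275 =42290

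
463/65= 7 + 8/65= 7.12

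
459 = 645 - 186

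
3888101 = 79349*49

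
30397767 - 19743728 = 10654039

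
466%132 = 70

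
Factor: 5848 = 2^3*17^1 * 43^1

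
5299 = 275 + 5024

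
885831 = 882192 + 3639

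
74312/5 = 14862 +2/5 = 14862.40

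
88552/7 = 88552/7=12650.29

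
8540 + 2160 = 10700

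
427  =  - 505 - - 932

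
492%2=0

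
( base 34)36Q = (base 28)4K2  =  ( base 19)A4C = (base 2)111001110010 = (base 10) 3698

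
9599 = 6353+3246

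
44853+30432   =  75285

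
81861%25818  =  4407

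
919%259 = 142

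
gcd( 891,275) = 11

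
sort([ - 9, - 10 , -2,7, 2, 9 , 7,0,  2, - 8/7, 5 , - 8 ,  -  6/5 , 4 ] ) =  [ -10,- 9,-8, - 2, - 6/5, -8/7,0, 2,2,4,  5,7, 7,9 ] 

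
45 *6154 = 276930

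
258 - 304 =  -46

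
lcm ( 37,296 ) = 296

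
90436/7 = 12919+3/7 = 12919.43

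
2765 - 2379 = 386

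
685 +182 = 867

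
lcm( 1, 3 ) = 3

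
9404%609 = 269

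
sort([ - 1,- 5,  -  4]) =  [ - 5,  -  4, - 1] 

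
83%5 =3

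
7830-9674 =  - 1844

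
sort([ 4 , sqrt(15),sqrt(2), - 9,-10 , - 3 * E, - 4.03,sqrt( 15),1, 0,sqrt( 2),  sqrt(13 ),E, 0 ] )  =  [-10, - 9,-3*E,-4.03, 0, 0,1, sqrt(2), sqrt(2 ),E, sqrt( 13), sqrt( 15),sqrt (15), 4]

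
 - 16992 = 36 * (-472 ) 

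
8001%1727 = 1093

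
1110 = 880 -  - 230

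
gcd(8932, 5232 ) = 4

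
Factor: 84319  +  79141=2^2 * 5^1*11^1*743^1 = 163460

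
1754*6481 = 11367674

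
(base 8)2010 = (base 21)273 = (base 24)1J0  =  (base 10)1032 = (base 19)2g6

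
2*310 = 620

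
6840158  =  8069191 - 1229033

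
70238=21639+48599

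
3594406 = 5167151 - 1572745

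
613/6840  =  613/6840 = 0.09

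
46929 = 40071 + 6858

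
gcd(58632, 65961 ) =7329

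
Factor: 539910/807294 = 105/157 = 3^1*5^1*7^1*157^( - 1) 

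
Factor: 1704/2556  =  2^1*3^( - 1) =2/3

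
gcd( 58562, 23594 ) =94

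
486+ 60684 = 61170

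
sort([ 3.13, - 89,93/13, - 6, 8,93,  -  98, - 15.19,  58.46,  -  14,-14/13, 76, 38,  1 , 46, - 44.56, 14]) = [ - 98 , - 89  ,-44.56, - 15.19, - 14, - 6,-14/13,1,3.13,93/13 , 8,14,38, 46, 58.46,76,93]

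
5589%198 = 45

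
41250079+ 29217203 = 70467282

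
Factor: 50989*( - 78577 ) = - 4006562653  =  -50989^1*78577^1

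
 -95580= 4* ( - 23895)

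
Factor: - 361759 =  - 43^1 * 47^1*179^1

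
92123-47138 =44985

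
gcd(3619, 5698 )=77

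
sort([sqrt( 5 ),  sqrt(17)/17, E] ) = [ sqrt( 17)/17, sqrt( 5), E]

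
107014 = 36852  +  70162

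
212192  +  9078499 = 9290691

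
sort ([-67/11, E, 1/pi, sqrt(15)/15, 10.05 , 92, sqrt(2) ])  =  [ - 67/11, sqrt ( 15) /15, 1/pi, sqrt (2 ), E, 10.05, 92]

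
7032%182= 116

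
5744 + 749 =6493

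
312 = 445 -133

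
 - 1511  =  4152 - 5663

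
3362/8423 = 3362/8423= 0.40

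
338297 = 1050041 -711744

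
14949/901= 16  +  533/901 = 16.59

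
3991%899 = 395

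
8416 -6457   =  1959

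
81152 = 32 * 2536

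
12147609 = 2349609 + 9798000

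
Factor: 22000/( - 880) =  - 5^2= - 25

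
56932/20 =2846 + 3/5 = 2846.60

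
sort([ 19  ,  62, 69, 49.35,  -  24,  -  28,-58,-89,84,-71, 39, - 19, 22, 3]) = [ - 89 , - 71, - 58, - 28,-24,  -  19,3 , 19,22  ,  39,49.35 , 62, 69, 84]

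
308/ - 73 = - 5 + 57/73 = - 4.22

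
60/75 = 4/5 = 0.80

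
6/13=6/13  =  0.46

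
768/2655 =256/885 = 0.29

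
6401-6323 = 78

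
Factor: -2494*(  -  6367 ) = 15879298  =  2^1*29^1 * 43^1* 6367^1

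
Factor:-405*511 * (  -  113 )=23385915 = 3^4 * 5^1*7^1 * 73^1* 113^1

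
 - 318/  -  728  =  159/364 = 0.44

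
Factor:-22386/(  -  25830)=3^( - 1)*5^( - 1)*13^1=13/15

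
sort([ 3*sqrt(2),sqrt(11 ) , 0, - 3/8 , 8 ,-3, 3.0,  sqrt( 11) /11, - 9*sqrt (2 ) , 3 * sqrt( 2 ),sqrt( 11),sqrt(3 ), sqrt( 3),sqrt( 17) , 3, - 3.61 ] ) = [-9 * sqrt( 2 ), - 3.61, - 3, - 3/8, 0,  sqrt (11 )/11, sqrt ( 3),sqrt(3),3.0 , 3 , sqrt (11),  sqrt(11) , sqrt ( 17 ), 3 * sqrt ( 2 ) , 3 * sqrt ( 2 ) , 8] 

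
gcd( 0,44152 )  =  44152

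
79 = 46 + 33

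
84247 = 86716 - 2469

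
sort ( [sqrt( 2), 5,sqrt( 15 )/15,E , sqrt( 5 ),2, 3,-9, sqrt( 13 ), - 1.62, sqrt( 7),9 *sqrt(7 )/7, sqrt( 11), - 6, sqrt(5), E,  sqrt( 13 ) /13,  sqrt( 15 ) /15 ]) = [-9,-6, - 1.62,sqrt( 15) /15,sqrt( 15)/15,  sqrt( 13 )/13,sqrt( 2 ) , 2, sqrt( 5 ),sqrt( 5)  ,  sqrt(7),E,E,3 , sqrt ( 11), 9 * sqrt(7 )/7,  sqrt( 13 ),5 ] 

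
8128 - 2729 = 5399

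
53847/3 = 17949= 17949.00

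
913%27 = 22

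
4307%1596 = 1115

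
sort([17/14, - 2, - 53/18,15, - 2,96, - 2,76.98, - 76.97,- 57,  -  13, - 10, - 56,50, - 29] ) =[ - 76.97,-57, - 56, - 29, - 13,  -  10 , - 53/18, - 2,-2, - 2,17/14, 15, 50,76.98,96] 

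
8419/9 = 935 + 4/9=935.44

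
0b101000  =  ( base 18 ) 24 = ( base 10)40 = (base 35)15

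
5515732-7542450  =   - 2026718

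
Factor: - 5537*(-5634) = 31195458=2^1*3^2 * 7^2 * 113^1 * 313^1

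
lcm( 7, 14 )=14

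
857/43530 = 857/43530 = 0.02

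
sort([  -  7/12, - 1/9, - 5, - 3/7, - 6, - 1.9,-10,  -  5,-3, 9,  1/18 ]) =[ - 10 ,-6, - 5 ,-5, - 3, - 1.9, - 7/12, - 3/7,-1/9, 1/18,9]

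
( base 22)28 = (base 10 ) 52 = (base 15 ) 37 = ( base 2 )110100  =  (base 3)1221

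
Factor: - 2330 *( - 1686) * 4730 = 2^3*3^1*5^2*11^1*43^1*233^1*281^1= 18581237400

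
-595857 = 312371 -908228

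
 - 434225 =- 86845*5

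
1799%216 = 71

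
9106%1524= 1486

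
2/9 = 2/9 = 0.22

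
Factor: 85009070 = 2^1*5^1*8500907^1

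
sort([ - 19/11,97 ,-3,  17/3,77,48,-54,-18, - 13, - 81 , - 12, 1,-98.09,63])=[ - 98.09, - 81,  -  54 , - 18, - 13 , - 12, - 3, - 19/11,1, 17/3,48,63, 77,97]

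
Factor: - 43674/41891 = - 2^1*3^1 * 29^1*163^ ( - 1)*251^1* 257^(  -  1 ) 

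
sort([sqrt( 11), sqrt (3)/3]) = [sqrt( 3)/3,sqrt( 11)]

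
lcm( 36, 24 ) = 72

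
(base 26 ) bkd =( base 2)1111100100001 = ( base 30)8pj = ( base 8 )17441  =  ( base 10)7969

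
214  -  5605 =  - 5391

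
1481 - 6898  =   - 5417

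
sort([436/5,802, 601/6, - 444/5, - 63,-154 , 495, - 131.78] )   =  [ - 154, - 131.78, - 444/5, - 63,436/5,  601/6,495, 802 ] 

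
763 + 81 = 844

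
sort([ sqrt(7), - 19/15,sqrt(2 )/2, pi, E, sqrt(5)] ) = [ - 19/15 , sqrt( 2)/2,sqrt( 5 ),sqrt( 7), E,pi] 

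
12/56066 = 6/28033 = 0.00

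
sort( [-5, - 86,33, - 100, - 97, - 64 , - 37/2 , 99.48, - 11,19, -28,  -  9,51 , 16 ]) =[ - 100, - 97, -86, - 64 , - 28, - 37/2 , - 11, - 9 , -5, 16,19,  33, 51, 99.48] 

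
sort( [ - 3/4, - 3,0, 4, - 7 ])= [ - 7, - 3, - 3/4,0,  4] 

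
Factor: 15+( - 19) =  - 2^2 = - 4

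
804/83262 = 134/13877 = 0.01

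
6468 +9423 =15891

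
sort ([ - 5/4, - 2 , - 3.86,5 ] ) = [ - 3.86, - 2, - 5/4,5 ]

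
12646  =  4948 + 7698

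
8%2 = 0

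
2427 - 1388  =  1039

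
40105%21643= 18462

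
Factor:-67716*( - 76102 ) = 2^3*3^4* 11^1*13^1*19^1* 2927^1 = 5153323032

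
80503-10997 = 69506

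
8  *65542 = 524336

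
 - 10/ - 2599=10/2599 = 0.00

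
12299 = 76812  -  64513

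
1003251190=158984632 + 844266558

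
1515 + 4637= 6152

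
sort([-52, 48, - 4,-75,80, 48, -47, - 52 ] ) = [ - 75, - 52, - 52, - 47,-4, 48, 48, 80] 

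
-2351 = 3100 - 5451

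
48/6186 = 8/1031 = 0.01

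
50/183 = 50/183  =  0.27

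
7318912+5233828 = 12552740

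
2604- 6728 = - 4124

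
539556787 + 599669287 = 1139226074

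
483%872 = 483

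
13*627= 8151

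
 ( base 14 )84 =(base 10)116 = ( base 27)48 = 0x74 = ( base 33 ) 3H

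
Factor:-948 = - 2^2 * 3^1 *79^1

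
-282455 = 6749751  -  7032206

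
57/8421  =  19/2807 = 0.01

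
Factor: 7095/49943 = 3^1 * 5^1 * 11^1*43^1 * 49943^( - 1)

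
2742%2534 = 208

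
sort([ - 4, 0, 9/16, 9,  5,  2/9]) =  [-4, 0, 2/9, 9/16, 5, 9 ]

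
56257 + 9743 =66000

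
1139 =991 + 148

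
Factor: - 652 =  - 2^2 *163^1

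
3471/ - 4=- 868  +  1/4 = - 867.75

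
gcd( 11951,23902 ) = 11951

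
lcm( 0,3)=0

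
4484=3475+1009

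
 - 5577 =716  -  6293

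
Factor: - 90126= - 2^1*3^3*1669^1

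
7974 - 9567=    -1593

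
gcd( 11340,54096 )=84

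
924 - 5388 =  - 4464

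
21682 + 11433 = 33115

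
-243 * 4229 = -1027647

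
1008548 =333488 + 675060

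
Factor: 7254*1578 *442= 5059490904 =2^3 * 3^3 * 13^2*17^1 * 31^1 * 263^1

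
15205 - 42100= - 26895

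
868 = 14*62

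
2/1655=2/1655 = 0.00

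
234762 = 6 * 39127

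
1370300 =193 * 7100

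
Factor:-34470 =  - 2^1*3^2*5^1*383^1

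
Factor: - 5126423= - 131^1*39133^1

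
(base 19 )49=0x55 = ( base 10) 85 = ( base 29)2R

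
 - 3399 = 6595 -9994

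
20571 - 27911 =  - 7340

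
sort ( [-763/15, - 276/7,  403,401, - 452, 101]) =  [-452,  -  763/15 , - 276/7,101, 401,403]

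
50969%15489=4502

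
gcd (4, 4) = 4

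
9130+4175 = 13305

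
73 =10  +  63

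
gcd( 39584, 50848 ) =32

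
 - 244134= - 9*27126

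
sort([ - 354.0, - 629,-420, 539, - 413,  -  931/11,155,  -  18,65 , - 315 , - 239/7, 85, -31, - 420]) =[ - 629, - 420, - 420 , - 413, - 354.0,- 315,  -  931/11, - 239/7,  -  31, - 18, 65, 85, 155,539]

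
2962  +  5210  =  8172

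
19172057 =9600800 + 9571257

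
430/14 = 215/7 = 30.71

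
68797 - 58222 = 10575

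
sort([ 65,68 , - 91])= [ - 91, 65,68 ]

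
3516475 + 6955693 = 10472168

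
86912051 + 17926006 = 104838057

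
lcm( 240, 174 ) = 6960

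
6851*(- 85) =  - 582335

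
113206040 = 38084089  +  75121951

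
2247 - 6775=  - 4528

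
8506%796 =546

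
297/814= 27/74 = 0.36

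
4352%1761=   830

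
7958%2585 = 203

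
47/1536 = 47/1536  =  0.03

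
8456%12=8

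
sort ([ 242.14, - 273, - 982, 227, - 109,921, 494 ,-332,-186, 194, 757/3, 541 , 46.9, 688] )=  [ - 982, - 332, - 273,- 186, - 109,46.9 , 194, 227,242.14, 757/3,  494, 541, 688, 921]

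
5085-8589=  - 3504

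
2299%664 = 307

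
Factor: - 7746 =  - 2^1 * 3^1*1291^1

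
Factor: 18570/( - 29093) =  - 2^1*3^1*5^1*47^( - 1 ) = - 30/47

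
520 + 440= 960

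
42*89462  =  3757404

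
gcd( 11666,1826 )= 2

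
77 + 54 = 131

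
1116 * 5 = 5580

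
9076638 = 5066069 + 4010569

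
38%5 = 3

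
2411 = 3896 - 1485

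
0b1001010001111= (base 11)362A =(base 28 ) 61j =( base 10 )4751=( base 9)6458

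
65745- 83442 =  - 17697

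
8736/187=46 + 134/187 = 46.72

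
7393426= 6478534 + 914892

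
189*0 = 0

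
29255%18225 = 11030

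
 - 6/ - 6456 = 1/1076 = 0.00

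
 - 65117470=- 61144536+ - 3972934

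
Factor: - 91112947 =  - 41^1*151^1 * 14717^1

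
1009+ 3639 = 4648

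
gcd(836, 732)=4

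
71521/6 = 11920+1/6 = 11920.17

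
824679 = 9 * 91631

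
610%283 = 44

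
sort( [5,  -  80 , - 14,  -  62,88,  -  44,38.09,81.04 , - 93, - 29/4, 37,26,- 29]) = [ - 93 , - 80, - 62, - 44, - 29,- 14,  -  29/4 , 5,26,  37,38.09,81.04,88 ]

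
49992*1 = 49992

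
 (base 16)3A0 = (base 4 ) 32200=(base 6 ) 4144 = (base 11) 774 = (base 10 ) 928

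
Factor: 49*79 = 7^2*79^1 = 3871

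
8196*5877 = 48167892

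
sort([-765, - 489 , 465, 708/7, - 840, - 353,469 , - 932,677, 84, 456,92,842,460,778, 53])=[ - 932, - 840, - 765 , - 489,  -  353,53,  84,92, 708/7, 456,460,465,  469, 677, 778,842 ] 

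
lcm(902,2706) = 2706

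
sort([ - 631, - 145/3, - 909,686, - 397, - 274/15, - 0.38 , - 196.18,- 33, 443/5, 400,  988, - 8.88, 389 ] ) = [ - 909,-631, -397, - 196.18, - 145/3, - 33,-274/15,-8.88,  -  0.38, 443/5, 389, 400,  686, 988 ]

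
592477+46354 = 638831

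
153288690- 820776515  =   - 667487825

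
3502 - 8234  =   - 4732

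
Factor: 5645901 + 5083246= 11^1 * 13^1*75029^1 = 10729147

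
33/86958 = 11/28986  =  0.00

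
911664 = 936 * 974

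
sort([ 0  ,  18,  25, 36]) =[0,18, 25, 36]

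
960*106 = 101760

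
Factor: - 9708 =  - 2^2*3^1*809^1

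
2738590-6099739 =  - 3361149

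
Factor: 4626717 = 3^1*1542239^1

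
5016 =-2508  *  (-2) 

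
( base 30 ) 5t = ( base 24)7B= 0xb3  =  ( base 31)5O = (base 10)179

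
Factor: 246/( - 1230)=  -1/5=- 5^( - 1)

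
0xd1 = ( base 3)21202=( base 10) 209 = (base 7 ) 416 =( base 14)10d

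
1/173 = 1/173=0.01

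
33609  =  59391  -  25782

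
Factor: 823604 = 2^2*109^1*1889^1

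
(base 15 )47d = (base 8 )1772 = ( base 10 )1018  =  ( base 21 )26A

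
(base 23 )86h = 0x1123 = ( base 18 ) d9d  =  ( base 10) 4387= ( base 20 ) AJ7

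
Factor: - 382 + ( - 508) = - 2^1*5^1*89^1 = - 890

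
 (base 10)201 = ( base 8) 311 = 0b11001001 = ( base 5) 1301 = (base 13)126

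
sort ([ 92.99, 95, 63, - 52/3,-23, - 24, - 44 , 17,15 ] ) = [ - 44, - 24, - 23, - 52/3, 15,17 , 63,92.99,95]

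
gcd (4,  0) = 4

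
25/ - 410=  - 5/82 = -  0.06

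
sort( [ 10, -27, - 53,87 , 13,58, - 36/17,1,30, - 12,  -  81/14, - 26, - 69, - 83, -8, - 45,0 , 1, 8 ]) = [ - 83, - 69, - 53, - 45, - 27, - 26, - 12, - 8, - 81/14, - 36/17,0,1,1, 8,10,13,30,58, 87 ]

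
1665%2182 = 1665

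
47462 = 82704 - 35242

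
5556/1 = 5556 = 5556.00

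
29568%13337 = 2894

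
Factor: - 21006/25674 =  - 9/11  =  -  3^2*11^ (-1 )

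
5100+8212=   13312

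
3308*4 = 13232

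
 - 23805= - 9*2645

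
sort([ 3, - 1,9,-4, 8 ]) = [ - 4, - 1,3 , 8, 9]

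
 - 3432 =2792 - 6224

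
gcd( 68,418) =2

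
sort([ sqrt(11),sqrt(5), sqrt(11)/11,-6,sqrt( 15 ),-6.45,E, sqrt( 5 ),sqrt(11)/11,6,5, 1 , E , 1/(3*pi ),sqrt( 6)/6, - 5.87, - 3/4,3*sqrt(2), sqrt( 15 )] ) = [ - 6.45,-6 , - 5.87,-3/4 , 1/(3*pi),  sqrt( 11) /11, sqrt(11)/11 , sqrt( 6)/6,1, sqrt(5 ),sqrt(5),E, E,sqrt(11 ),sqrt(15),  sqrt(15), 3*sqrt(2),5,6] 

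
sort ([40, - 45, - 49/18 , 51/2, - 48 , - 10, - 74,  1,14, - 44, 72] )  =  [ - 74, - 48, - 45 , - 44, -10,- 49/18 , 1, 14, 51/2,40,72] 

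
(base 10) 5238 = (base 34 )4i2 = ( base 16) 1476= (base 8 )12166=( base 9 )7160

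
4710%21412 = 4710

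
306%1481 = 306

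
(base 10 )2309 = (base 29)2LI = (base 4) 210011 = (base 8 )4405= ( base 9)3145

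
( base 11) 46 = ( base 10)50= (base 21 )28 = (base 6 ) 122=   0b110010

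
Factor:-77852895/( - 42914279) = 3^1*5^1*167^1*1733^( - 1 )*24763^( - 1)*31079^1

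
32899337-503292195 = -470392858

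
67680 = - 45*( - 1504)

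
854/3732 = 427/1866=0.23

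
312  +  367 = 679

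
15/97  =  15/97 = 0.15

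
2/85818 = 1/42909 = 0.00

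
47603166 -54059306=-6456140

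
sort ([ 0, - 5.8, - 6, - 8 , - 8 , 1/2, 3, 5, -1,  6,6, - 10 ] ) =[-10,-8, - 8,-6, - 5.8,- 1, 0,1/2,3, 5, 6,6 ]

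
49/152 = 49/152 = 0.32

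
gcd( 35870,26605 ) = 85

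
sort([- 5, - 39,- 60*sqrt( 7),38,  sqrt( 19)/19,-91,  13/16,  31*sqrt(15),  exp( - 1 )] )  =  [ - 60*sqrt( 7 ), - 91, - 39,- 5,  sqrt( 19 ) /19,exp( - 1),13/16, 38,  31 * sqrt( 15)]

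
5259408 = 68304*77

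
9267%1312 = 83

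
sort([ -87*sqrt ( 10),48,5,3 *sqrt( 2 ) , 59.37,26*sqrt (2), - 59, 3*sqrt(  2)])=[ - 87 * sqrt( 10 ), - 59,3 *sqrt( 2),3*sqrt(2),5,26*sqrt(2 ),48,59.37]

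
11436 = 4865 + 6571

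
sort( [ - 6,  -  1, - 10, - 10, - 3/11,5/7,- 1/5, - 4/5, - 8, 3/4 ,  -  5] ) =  [ - 10, - 10, - 8, - 6 , - 5, - 1,- 4/5, - 3/11 , - 1/5,5/7, 3/4]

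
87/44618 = 87/44618 = 0.00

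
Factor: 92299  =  23^1*4013^1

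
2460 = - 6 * ( - 410)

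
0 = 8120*0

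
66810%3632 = 1434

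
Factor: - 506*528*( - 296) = 79081728 = 2^8*3^1*11^2*23^1*37^1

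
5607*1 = 5607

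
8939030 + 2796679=11735709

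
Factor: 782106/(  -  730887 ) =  - 962/899 = - 2^1*13^1*29^ ( - 1)*31^(- 1)*37^1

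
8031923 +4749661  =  12781584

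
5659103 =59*95917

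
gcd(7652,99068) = 4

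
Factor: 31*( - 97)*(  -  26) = 2^1* 13^1*31^1*97^1 = 78182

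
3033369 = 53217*57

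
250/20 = 12 + 1/2 = 12.50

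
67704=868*78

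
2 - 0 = 2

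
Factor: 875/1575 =3^( - 2)*5^1=5/9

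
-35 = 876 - 911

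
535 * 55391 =29634185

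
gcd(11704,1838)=2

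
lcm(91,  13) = 91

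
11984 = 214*56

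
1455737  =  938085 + 517652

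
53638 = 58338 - 4700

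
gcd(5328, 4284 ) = 36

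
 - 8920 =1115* (-8) 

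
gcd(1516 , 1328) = 4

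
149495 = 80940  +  68555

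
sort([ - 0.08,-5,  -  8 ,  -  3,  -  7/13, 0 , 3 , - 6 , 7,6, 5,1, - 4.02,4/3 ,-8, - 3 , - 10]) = [ - 10 , - 8 , - 8, -6,  -  5, - 4.02, - 3,-3  ,-7/13, - 0.08,  0, 1 , 4/3,3, 5, 6, 7 ]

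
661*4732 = 3127852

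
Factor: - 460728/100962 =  - 2^2 * 3^4*71^( - 1)=   - 324/71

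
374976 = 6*62496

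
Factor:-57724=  - 2^2*  14431^1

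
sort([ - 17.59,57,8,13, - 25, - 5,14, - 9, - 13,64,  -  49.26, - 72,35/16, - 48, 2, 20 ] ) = [-72, - 49.26, - 48,-25,-17.59, - 13,-9,- 5, 2,35/16,  8 , 13,14,20,57,64 ] 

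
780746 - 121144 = 659602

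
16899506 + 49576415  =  66475921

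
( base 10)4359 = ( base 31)4gj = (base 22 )903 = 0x1107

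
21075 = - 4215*( - 5) 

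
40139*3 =120417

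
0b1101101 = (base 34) 37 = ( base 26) 45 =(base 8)155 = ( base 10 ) 109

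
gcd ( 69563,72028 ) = 1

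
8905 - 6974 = 1931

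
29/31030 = 1/1070  =  0.00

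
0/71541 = 0 = 0.00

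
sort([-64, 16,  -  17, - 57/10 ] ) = [-64, - 17, - 57/10,16 ]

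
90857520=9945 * 9136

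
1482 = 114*13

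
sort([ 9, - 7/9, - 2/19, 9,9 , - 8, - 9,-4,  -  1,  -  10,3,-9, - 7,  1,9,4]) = [  -  10,  -  9, - 9, - 8, - 7,-4,  -  1, - 7/9 , - 2/19,1,3,4, 9,9,9,9]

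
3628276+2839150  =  6467426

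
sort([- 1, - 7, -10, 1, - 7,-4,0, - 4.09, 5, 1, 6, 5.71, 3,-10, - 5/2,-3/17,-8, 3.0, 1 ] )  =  [ -10, - 10, -8, - 7, - 7, - 4.09, -4, - 5/2, - 1, - 3/17,0,1,1, 1, 3, 3.0,5, 5.71, 6]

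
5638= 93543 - 87905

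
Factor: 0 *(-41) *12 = 0 = 0^1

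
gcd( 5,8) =1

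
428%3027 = 428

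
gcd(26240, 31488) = 5248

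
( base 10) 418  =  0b110100010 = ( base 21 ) jj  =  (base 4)12202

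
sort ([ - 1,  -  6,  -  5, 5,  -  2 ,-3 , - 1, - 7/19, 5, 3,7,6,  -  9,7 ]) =[ - 9 , - 6,  -  5, - 3,  -  2, - 1, - 1 , - 7/19 , 3,5, 5, 6, 7, 7] 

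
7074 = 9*786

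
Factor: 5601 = 3^1*1867^1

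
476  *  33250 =15827000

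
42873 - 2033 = 40840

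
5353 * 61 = 326533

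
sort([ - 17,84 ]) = [ - 17,84 ]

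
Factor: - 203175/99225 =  - 43/21 = - 3^( - 1)*7^(-1)*43^1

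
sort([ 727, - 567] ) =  [ -567,727 ]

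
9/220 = 9/220 = 0.04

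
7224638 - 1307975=5916663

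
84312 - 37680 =46632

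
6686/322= 20 + 123/161= 20.76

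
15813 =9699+6114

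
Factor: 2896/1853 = 2^4*17^( - 1 ) * 109^( - 1)*181^1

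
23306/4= 5826+1/2 = 5826.50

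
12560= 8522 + 4038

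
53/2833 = 53/2833=0.02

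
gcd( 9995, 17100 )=5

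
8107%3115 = 1877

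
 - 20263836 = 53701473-73965309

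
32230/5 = 6446  =  6446.00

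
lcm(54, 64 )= 1728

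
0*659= 0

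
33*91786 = 3028938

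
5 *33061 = 165305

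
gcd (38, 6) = 2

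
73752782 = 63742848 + 10009934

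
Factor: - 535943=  - 535943^1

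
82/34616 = 41/17308 = 0.00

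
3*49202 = 147606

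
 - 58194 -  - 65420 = 7226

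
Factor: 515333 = 7^2*13^1 *809^1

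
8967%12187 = 8967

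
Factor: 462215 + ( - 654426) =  -192211 = - 23^1 * 61^1*137^1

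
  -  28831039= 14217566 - 43048605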